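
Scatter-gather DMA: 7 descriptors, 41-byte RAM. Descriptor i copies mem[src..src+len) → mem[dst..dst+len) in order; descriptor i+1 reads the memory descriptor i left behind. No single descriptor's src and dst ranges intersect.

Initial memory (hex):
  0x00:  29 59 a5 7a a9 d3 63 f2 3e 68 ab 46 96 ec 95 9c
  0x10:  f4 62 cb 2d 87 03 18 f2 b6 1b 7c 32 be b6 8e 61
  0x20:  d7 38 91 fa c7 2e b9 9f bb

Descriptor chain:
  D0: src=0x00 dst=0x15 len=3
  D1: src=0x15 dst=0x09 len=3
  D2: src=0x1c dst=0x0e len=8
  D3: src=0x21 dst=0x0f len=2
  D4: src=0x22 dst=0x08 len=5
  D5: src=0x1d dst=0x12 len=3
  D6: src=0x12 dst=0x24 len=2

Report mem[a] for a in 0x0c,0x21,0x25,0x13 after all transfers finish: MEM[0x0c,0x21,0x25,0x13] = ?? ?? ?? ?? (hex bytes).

MEM[0x0c,0x21,0x25,0x13] = b9 38 8e 8e

#0 dst[0x15+3] := {0x29,0x59,0xa5}
#1 dst[0x09+3] := {0x29,0x59,0xa5}
#2 dst[0x0e+8] := {0xbe,0xb6,0x8e,0x61,0xd7,0x38,0x91,0xfa}
#3 dst[0x0f+2] := {0x38,0x91}
#4 dst[0x08+5] := {0x91,0xfa,0xc7,0x2e,0xb9}
#5 dst[0x12+3] := {0xb6,0x8e,0x61}
#6 dst[0x24+2] := {0xb6,0x8e}
query mem[0x0c]=0xb9, mem[0x21]=0x38, mem[0x25]=0x8e, mem[0x13]=0x8e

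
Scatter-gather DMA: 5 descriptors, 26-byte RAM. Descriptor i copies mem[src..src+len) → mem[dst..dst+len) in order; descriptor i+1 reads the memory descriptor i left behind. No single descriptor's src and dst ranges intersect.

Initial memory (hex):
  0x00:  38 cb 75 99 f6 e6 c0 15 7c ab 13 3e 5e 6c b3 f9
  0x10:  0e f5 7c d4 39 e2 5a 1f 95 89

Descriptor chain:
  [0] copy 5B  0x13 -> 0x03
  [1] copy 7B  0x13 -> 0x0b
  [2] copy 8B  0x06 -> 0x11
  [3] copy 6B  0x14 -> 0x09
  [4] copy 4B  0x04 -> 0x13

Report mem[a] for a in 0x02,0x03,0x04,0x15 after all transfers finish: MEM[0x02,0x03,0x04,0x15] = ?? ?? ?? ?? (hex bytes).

MEM[0x02,0x03,0x04,0x15] = 75 d4 39 5a

D0: mem[0x03..0x07] <- [d4 39 e2 5a 1f]
D1: mem[0x0b..0x11] <- [d4 39 e2 5a 1f 95 89]
D2: mem[0x11..0x18] <- [5a 1f 7c ab 13 d4 39 e2]
D3: mem[0x09..0x0e] <- [ab 13 d4 39 e2 89]
D4: mem[0x13..0x16] <- [39 e2 5a 1f]
query mem[0x02]=0x75, mem[0x03]=0xd4, mem[0x04]=0x39, mem[0x15]=0x5a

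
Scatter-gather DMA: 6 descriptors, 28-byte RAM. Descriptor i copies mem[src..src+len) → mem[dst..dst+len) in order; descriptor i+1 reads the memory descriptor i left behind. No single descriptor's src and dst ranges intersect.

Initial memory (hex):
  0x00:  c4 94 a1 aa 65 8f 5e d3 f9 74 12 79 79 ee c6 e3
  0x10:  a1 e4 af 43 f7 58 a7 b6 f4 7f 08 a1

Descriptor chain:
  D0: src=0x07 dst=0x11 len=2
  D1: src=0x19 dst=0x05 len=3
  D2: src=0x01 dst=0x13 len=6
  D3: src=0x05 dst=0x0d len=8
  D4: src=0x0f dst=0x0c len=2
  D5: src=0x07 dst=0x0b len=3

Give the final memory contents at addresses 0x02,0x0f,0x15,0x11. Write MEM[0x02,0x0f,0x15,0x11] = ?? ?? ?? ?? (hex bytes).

MEM[0x02,0x0f,0x15,0x11] = a1 a1 aa 74

  after D0: wrote 2B at 0x11 = d3f9
  after D1: wrote 3B at 0x05 = 7f08a1
  after D2: wrote 6B at 0x13 = 94a1aa657f08
  after D3: wrote 8B at 0x0d = 7f08a1f974127979
  after D4: wrote 2B at 0x0c = a1f9
  after D5: wrote 3B at 0x0b = a1f974
query mem[0x02]=0xa1, mem[0x0f]=0xa1, mem[0x15]=0xaa, mem[0x11]=0x74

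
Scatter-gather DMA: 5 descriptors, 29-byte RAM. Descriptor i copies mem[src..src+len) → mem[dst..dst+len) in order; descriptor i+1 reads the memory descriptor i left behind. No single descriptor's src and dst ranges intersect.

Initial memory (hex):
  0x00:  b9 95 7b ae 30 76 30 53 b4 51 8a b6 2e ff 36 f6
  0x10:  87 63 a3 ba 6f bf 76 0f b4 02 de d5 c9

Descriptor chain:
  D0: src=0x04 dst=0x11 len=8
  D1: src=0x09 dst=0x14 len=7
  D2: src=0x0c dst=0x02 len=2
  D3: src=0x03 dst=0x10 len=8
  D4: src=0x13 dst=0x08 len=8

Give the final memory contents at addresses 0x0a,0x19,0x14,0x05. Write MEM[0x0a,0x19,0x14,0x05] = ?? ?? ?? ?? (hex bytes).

[0] 0x04->0x11 len=8 : 30 76 30 53 b4 51 8a b6
[1] 0x09->0x14 len=7 : 51 8a b6 2e ff 36 f6
[2] 0x0c->0x02 len=2 : 2e ff
[3] 0x03->0x10 len=8 : ff 30 76 30 53 b4 51 8a
[4] 0x13->0x08 len=8 : 30 53 b4 51 8a ff 36 f6
query mem[0x0a]=0xb4, mem[0x19]=0x36, mem[0x14]=0x53, mem[0x05]=0x76

MEM[0x0a,0x19,0x14,0x05] = b4 36 53 76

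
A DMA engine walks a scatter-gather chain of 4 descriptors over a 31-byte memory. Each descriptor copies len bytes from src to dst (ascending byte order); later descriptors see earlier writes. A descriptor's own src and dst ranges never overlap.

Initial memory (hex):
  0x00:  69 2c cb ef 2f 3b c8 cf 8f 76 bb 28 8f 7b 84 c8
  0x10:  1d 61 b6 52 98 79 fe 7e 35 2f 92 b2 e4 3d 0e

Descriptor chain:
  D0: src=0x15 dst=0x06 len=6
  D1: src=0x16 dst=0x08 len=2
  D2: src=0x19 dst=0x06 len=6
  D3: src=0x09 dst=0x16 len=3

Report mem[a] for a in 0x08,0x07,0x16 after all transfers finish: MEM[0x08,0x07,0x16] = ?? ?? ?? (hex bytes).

  after D0: wrote 6B at 0x06 = 79fe7e352f92
  after D1: wrote 2B at 0x08 = fe7e
  after D2: wrote 6B at 0x06 = 2f92b2e43d0e
  after D3: wrote 3B at 0x16 = e43d0e
query mem[0x08]=0xb2, mem[0x07]=0x92, mem[0x16]=0xe4

MEM[0x08,0x07,0x16] = b2 92 e4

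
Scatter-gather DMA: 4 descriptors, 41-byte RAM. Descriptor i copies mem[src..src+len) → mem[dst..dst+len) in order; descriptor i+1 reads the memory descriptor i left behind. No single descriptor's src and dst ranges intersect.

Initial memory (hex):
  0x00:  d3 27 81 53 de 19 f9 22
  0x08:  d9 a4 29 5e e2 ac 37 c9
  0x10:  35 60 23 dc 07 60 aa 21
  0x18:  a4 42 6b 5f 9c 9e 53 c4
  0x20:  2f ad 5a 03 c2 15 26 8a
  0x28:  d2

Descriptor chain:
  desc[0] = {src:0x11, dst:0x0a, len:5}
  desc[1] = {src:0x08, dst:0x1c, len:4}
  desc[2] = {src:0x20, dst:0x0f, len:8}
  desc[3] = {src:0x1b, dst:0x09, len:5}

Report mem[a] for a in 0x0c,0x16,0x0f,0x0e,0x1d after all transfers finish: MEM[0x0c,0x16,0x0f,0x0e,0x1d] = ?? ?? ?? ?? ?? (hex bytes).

MEM[0x0c,0x16,0x0f,0x0e,0x1d] = 60 8a 2f 60 a4

#0 dst[0x0a+5] := {0x60,0x23,0xdc,0x07,0x60}
#1 dst[0x1c+4] := {0xd9,0xa4,0x60,0x23}
#2 dst[0x0f+8] := {0x2f,0xad,0x5a,0x03,0xc2,0x15,0x26,0x8a}
#3 dst[0x09+5] := {0x5f,0xd9,0xa4,0x60,0x23}
query mem[0x0c]=0x60, mem[0x16]=0x8a, mem[0x0f]=0x2f, mem[0x0e]=0x60, mem[0x1d]=0xa4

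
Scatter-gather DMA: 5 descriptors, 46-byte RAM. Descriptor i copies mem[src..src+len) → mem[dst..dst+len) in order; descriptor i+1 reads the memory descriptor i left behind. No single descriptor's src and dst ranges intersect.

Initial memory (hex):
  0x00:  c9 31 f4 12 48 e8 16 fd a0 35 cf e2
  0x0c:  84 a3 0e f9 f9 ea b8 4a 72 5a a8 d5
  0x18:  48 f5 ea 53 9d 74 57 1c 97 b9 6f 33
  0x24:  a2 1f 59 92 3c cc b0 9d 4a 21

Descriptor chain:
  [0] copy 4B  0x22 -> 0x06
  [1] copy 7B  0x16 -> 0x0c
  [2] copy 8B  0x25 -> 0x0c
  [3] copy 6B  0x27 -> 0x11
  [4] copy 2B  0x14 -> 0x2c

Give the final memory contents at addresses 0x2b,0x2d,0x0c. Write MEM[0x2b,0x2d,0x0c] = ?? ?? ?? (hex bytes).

[0] 0x22->0x06 len=4 : 6f 33 a2 1f
[1] 0x16->0x0c len=7 : a8 d5 48 f5 ea 53 9d
[2] 0x25->0x0c len=8 : 1f 59 92 3c cc b0 9d 4a
[3] 0x27->0x11 len=6 : 92 3c cc b0 9d 4a
[4] 0x14->0x2c len=2 : b0 9d
query mem[0x2b]=0x9d, mem[0x2d]=0x9d, mem[0x0c]=0x1f

MEM[0x2b,0x2d,0x0c] = 9d 9d 1f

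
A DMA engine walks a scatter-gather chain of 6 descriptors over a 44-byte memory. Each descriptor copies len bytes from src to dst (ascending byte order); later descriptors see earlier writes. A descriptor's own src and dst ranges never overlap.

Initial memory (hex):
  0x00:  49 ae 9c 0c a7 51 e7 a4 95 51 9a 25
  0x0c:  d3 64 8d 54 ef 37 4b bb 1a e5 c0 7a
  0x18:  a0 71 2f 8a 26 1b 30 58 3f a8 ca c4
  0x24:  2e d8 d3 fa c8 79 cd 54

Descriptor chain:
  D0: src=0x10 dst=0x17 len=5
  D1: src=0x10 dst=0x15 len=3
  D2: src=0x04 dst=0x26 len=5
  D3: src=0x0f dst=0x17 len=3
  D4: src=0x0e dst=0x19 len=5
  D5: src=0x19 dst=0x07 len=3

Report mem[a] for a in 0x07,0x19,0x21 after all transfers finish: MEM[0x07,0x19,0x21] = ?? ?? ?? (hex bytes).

MEM[0x07,0x19,0x21] = 8d 8d a8

D0: mem[0x17..0x1b] <- [ef 37 4b bb 1a]
D1: mem[0x15..0x17] <- [ef 37 4b]
D2: mem[0x26..0x2a] <- [a7 51 e7 a4 95]
D3: mem[0x17..0x19] <- [54 ef 37]
D4: mem[0x19..0x1d] <- [8d 54 ef 37 4b]
D5: mem[0x07..0x09] <- [8d 54 ef]
query mem[0x07]=0x8d, mem[0x19]=0x8d, mem[0x21]=0xa8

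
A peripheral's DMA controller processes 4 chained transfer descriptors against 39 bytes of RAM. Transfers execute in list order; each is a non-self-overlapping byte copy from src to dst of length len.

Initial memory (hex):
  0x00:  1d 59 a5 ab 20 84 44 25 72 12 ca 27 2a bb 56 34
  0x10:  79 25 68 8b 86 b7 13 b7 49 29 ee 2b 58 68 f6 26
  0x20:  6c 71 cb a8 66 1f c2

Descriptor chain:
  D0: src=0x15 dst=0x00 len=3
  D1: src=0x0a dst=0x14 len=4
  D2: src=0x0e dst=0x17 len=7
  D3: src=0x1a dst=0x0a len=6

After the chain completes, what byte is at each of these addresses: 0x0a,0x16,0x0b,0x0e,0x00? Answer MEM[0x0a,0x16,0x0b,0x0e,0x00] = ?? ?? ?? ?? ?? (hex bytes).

MEM[0x0a,0x16,0x0b,0x0e,0x00] = 25 2a 68 f6 b7

  after D0: wrote 3B at 0x00 = b713b7
  after D1: wrote 4B at 0x14 = ca272abb
  after D2: wrote 7B at 0x17 = 56347925688bca
  after D3: wrote 6B at 0x0a = 25688bcaf626
query mem[0x0a]=0x25, mem[0x16]=0x2a, mem[0x0b]=0x68, mem[0x0e]=0xf6, mem[0x00]=0xb7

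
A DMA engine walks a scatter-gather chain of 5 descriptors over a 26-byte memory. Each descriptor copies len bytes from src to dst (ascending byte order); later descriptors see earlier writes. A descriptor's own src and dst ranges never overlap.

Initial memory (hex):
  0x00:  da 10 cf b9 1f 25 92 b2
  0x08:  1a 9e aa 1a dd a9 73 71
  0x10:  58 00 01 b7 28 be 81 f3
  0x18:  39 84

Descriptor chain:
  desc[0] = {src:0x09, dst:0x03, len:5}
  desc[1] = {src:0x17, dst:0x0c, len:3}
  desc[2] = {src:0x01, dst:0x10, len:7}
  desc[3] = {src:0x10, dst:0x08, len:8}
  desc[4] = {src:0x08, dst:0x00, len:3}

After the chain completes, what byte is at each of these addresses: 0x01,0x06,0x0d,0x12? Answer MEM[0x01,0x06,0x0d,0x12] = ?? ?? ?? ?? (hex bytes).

#0 dst[0x03+5] := {0x9e,0xaa,0x1a,0xdd,0xa9}
#1 dst[0x0c+3] := {0xf3,0x39,0x84}
#2 dst[0x10+7] := {0x10,0xcf,0x9e,0xaa,0x1a,0xdd,0xa9}
#3 dst[0x08+8] := {0x10,0xcf,0x9e,0xaa,0x1a,0xdd,0xa9,0xf3}
#4 dst[0x00+3] := {0x10,0xcf,0x9e}
query mem[0x01]=0xcf, mem[0x06]=0xdd, mem[0x0d]=0xdd, mem[0x12]=0x9e

MEM[0x01,0x06,0x0d,0x12] = cf dd dd 9e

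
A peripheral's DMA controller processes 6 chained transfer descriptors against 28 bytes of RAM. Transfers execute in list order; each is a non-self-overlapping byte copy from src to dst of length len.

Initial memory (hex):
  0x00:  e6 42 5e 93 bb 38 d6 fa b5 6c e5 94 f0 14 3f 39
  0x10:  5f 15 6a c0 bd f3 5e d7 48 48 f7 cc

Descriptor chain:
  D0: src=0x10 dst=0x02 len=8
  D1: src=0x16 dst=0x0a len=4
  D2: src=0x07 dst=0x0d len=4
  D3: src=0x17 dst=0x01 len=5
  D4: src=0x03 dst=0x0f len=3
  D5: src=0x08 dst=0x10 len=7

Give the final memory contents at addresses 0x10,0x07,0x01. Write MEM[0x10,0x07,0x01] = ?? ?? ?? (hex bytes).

MEM[0x10,0x07,0x01] = 5e f3 d7

  after D0: wrote 8B at 0x02 = 5f156ac0bdf35ed7
  after D1: wrote 4B at 0x0a = 5ed74848
  after D2: wrote 4B at 0x0d = f35ed75e
  after D3: wrote 5B at 0x01 = d74848f7cc
  after D4: wrote 3B at 0x0f = 48f7cc
  after D5: wrote 7B at 0x10 = 5ed75ed748f35e
query mem[0x10]=0x5e, mem[0x07]=0xf3, mem[0x01]=0xd7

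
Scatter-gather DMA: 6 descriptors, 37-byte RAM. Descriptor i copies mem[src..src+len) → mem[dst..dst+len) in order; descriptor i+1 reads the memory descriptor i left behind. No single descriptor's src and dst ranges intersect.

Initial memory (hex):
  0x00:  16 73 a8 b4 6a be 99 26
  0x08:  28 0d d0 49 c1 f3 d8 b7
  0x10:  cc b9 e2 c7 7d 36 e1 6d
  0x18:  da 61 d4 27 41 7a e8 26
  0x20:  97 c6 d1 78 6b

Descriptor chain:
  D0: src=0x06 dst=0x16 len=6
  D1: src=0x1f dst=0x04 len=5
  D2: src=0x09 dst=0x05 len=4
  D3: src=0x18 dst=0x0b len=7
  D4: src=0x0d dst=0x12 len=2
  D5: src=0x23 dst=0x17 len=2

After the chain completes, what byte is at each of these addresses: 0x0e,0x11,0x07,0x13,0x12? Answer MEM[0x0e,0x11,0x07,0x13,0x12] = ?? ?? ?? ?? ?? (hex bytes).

MEM[0x0e,0x11,0x07,0x13,0x12] = 49 e8 49 49 d0

D0: mem[0x16..0x1b] <- [99 26 28 0d d0 49]
D1: mem[0x04..0x08] <- [26 97 c6 d1 78]
D2: mem[0x05..0x08] <- [0d d0 49 c1]
D3: mem[0x0b..0x11] <- [28 0d d0 49 41 7a e8]
D4: mem[0x12..0x13] <- [d0 49]
D5: mem[0x17..0x18] <- [78 6b]
query mem[0x0e]=0x49, mem[0x11]=0xe8, mem[0x07]=0x49, mem[0x13]=0x49, mem[0x12]=0xd0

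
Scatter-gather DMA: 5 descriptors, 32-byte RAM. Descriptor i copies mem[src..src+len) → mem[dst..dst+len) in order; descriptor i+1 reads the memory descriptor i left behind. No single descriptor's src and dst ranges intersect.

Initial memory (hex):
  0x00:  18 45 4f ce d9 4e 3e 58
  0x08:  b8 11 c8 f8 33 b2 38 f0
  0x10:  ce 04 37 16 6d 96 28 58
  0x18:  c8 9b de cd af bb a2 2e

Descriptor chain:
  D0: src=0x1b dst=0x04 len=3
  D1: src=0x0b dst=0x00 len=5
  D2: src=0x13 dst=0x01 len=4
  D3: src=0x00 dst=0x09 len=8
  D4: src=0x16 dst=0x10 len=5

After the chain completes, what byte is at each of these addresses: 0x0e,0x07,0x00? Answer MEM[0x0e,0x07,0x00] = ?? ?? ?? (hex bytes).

MEM[0x0e,0x07,0x00] = af 58 f8

  after D0: wrote 3B at 0x04 = cdafbb
  after D1: wrote 5B at 0x00 = f833b238f0
  after D2: wrote 4B at 0x01 = 166d9628
  after D3: wrote 8B at 0x09 = f8166d9628afbb58
  after D4: wrote 5B at 0x10 = 2858c89bde
query mem[0x0e]=0xaf, mem[0x07]=0x58, mem[0x00]=0xf8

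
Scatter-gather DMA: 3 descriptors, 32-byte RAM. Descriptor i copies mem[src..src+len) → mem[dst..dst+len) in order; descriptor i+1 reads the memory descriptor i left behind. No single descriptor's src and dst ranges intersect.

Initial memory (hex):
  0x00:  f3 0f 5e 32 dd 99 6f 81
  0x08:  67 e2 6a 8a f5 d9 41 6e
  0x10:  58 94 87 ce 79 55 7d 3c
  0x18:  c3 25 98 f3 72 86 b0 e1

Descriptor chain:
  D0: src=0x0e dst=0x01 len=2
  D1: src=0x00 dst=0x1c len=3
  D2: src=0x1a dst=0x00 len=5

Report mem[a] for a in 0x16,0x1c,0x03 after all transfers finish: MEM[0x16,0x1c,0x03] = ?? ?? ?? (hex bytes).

D0: mem[0x01..0x02] <- [41 6e]
D1: mem[0x1c..0x1e] <- [f3 41 6e]
D2: mem[0x00..0x04] <- [98 f3 f3 41 6e]
query mem[0x16]=0x7d, mem[0x1c]=0xf3, mem[0x03]=0x41

MEM[0x16,0x1c,0x03] = 7d f3 41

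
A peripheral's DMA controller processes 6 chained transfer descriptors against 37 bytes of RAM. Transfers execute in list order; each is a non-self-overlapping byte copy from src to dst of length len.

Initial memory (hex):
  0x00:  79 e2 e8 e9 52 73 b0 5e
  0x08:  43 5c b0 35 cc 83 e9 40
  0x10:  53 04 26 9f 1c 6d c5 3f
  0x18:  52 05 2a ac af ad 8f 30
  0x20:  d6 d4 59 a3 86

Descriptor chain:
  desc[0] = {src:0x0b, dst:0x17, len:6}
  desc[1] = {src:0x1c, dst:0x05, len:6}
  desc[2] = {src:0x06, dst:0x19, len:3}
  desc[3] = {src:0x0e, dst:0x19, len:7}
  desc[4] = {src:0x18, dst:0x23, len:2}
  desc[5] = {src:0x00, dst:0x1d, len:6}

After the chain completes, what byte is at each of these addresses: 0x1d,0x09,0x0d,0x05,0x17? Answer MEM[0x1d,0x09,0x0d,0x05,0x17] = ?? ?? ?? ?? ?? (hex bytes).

MEM[0x1d,0x09,0x0d,0x05,0x17] = 79 d6 83 53 35

#0 dst[0x17+6] := {0x35,0xcc,0x83,0xe9,0x40,0x53}
#1 dst[0x05+6] := {0x53,0xad,0x8f,0x30,0xd6,0xd4}
#2 dst[0x19+3] := {0xad,0x8f,0x30}
#3 dst[0x19+7] := {0xe9,0x40,0x53,0x04,0x26,0x9f,0x1c}
#4 dst[0x23+2] := {0xcc,0xe9}
#5 dst[0x1d+6] := {0x79,0xe2,0xe8,0xe9,0x52,0x53}
query mem[0x1d]=0x79, mem[0x09]=0xd6, mem[0x0d]=0x83, mem[0x05]=0x53, mem[0x17]=0x35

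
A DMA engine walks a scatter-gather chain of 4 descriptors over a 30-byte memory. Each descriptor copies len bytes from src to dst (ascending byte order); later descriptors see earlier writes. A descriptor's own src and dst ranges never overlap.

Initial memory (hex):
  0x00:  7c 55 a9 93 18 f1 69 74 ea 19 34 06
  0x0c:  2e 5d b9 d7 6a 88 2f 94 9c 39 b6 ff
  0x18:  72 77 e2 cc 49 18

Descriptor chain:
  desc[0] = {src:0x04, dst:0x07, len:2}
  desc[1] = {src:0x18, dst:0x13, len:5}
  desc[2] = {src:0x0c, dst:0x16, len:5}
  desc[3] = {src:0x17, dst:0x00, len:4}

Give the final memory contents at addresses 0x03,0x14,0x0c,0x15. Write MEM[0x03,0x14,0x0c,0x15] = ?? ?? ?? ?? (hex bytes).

#0 dst[0x07+2] := {0x18,0xf1}
#1 dst[0x13+5] := {0x72,0x77,0xe2,0xcc,0x49}
#2 dst[0x16+5] := {0x2e,0x5d,0xb9,0xd7,0x6a}
#3 dst[0x00+4] := {0x5d,0xb9,0xd7,0x6a}
query mem[0x03]=0x6a, mem[0x14]=0x77, mem[0x0c]=0x2e, mem[0x15]=0xe2

MEM[0x03,0x14,0x0c,0x15] = 6a 77 2e e2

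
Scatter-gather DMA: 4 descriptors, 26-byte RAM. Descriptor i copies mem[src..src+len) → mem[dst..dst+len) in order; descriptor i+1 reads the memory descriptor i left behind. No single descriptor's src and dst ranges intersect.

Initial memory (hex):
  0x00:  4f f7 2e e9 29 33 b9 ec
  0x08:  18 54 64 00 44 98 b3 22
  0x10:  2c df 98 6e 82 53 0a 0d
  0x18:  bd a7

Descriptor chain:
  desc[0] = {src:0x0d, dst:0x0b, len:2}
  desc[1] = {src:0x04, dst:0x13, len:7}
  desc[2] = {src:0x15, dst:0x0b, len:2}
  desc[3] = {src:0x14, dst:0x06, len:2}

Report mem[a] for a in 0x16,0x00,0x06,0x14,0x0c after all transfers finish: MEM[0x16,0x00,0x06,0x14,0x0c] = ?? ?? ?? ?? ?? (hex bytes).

MEM[0x16,0x00,0x06,0x14,0x0c] = ec 4f 33 33 ec

#0 dst[0x0b+2] := {0x98,0xb3}
#1 dst[0x13+7] := {0x29,0x33,0xb9,0xec,0x18,0x54,0x64}
#2 dst[0x0b+2] := {0xb9,0xec}
#3 dst[0x06+2] := {0x33,0xb9}
query mem[0x16]=0xec, mem[0x00]=0x4f, mem[0x06]=0x33, mem[0x14]=0x33, mem[0x0c]=0xec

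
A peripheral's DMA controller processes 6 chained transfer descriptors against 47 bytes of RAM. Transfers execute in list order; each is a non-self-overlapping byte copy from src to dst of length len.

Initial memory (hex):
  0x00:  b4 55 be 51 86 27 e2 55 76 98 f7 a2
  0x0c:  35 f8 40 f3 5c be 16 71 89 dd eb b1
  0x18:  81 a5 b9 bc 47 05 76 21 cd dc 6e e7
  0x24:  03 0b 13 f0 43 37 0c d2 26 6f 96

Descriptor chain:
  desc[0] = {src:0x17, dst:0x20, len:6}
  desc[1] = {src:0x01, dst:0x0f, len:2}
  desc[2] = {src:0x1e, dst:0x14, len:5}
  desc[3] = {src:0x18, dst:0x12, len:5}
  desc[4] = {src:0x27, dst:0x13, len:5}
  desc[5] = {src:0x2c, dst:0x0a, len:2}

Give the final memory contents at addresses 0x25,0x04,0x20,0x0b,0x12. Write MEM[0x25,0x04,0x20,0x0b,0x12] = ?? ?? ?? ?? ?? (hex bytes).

  after D0: wrote 6B at 0x20 = b181a5b9bc47
  after D1: wrote 2B at 0x0f = 55be
  after D2: wrote 5B at 0x14 = 7621b181a5
  after D3: wrote 5B at 0x12 = a5a5b9bc47
  after D4: wrote 5B at 0x13 = f043370cd2
  after D5: wrote 2B at 0x0a = 266f
query mem[0x25]=0x47, mem[0x04]=0x86, mem[0x20]=0xb1, mem[0x0b]=0x6f, mem[0x12]=0xa5

MEM[0x25,0x04,0x20,0x0b,0x12] = 47 86 b1 6f a5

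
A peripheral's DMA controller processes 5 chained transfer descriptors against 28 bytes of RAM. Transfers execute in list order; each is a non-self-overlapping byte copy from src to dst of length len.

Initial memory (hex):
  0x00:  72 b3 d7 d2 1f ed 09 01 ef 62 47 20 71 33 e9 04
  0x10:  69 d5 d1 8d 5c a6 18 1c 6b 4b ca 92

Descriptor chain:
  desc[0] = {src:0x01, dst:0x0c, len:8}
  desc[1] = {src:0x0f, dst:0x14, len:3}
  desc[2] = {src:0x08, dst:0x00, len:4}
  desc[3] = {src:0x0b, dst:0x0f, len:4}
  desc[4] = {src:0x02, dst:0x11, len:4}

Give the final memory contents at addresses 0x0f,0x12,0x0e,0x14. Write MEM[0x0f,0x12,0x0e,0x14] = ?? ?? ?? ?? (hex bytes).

MEM[0x0f,0x12,0x0e,0x14] = 20 20 d2 ed

[0] 0x01->0x0c len=8 : b3 d7 d2 1f ed 09 01 ef
[1] 0x0f->0x14 len=3 : 1f ed 09
[2] 0x08->0x00 len=4 : ef 62 47 20
[3] 0x0b->0x0f len=4 : 20 b3 d7 d2
[4] 0x02->0x11 len=4 : 47 20 1f ed
query mem[0x0f]=0x20, mem[0x12]=0x20, mem[0x0e]=0xd2, mem[0x14]=0xed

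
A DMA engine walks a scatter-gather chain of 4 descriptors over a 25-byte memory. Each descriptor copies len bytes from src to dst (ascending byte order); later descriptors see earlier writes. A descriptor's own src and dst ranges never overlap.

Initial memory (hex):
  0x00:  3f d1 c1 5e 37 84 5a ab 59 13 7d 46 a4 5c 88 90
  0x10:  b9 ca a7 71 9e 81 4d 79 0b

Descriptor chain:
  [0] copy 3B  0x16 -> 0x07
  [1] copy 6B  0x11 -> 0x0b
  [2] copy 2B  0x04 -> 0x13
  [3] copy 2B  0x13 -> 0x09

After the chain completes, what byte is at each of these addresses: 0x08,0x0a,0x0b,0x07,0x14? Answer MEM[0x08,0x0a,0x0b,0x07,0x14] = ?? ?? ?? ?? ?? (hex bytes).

D0: mem[0x07..0x09] <- [4d 79 0b]
D1: mem[0x0b..0x10] <- [ca a7 71 9e 81 4d]
D2: mem[0x13..0x14] <- [37 84]
D3: mem[0x09..0x0a] <- [37 84]
query mem[0x08]=0x79, mem[0x0a]=0x84, mem[0x0b]=0xca, mem[0x07]=0x4d, mem[0x14]=0x84

MEM[0x08,0x0a,0x0b,0x07,0x14] = 79 84 ca 4d 84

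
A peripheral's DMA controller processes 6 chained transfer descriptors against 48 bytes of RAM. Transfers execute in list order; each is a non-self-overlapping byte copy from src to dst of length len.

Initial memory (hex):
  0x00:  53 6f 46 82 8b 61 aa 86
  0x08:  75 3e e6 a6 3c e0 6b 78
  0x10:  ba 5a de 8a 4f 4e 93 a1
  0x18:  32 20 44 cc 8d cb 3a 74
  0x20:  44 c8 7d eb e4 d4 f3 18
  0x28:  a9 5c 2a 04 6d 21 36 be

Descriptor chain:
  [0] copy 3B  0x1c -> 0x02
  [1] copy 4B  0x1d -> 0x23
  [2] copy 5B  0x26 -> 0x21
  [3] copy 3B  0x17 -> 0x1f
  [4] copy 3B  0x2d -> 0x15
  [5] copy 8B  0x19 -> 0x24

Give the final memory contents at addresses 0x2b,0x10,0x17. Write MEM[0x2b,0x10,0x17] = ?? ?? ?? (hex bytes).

[0] 0x1c->0x02 len=3 : 8d cb 3a
[1] 0x1d->0x23 len=4 : cb 3a 74 44
[2] 0x26->0x21 len=5 : 44 18 a9 5c 2a
[3] 0x17->0x1f len=3 : a1 32 20
[4] 0x2d->0x15 len=3 : 21 36 be
[5] 0x19->0x24 len=8 : 20 44 cc 8d cb 3a a1 32
query mem[0x2b]=0x32, mem[0x10]=0xba, mem[0x17]=0xbe

MEM[0x2b,0x10,0x17] = 32 ba be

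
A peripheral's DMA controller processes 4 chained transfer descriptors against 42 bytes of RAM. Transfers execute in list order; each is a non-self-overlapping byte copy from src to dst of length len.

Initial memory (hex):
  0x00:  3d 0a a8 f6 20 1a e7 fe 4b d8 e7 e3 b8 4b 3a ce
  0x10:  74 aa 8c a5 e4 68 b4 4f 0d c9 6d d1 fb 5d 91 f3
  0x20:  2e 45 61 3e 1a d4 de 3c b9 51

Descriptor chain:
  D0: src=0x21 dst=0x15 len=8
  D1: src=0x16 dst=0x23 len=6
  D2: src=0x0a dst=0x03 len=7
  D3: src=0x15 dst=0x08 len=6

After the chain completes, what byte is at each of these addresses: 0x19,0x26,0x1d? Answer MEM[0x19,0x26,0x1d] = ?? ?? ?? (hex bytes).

[0] 0x21->0x15 len=8 : 45 61 3e 1a d4 de 3c b9
[1] 0x16->0x23 len=6 : 61 3e 1a d4 de 3c
[2] 0x0a->0x03 len=7 : e7 e3 b8 4b 3a ce 74
[3] 0x15->0x08 len=6 : 45 61 3e 1a d4 de
query mem[0x19]=0xd4, mem[0x26]=0xd4, mem[0x1d]=0x5d

MEM[0x19,0x26,0x1d] = d4 d4 5d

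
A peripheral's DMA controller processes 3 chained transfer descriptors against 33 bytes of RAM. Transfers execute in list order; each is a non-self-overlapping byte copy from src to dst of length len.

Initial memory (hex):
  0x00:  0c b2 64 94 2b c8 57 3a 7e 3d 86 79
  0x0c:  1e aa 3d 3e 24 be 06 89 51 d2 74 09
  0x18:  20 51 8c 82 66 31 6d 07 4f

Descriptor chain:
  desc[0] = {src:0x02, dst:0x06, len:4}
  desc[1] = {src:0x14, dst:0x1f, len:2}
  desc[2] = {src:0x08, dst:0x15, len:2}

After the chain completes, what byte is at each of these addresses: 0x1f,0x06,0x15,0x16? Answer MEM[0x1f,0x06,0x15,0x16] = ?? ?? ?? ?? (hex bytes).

D0: mem[0x06..0x09] <- [64 94 2b c8]
D1: mem[0x1f..0x20] <- [51 d2]
D2: mem[0x15..0x16] <- [2b c8]
query mem[0x1f]=0x51, mem[0x06]=0x64, mem[0x15]=0x2b, mem[0x16]=0xc8

MEM[0x1f,0x06,0x15,0x16] = 51 64 2b c8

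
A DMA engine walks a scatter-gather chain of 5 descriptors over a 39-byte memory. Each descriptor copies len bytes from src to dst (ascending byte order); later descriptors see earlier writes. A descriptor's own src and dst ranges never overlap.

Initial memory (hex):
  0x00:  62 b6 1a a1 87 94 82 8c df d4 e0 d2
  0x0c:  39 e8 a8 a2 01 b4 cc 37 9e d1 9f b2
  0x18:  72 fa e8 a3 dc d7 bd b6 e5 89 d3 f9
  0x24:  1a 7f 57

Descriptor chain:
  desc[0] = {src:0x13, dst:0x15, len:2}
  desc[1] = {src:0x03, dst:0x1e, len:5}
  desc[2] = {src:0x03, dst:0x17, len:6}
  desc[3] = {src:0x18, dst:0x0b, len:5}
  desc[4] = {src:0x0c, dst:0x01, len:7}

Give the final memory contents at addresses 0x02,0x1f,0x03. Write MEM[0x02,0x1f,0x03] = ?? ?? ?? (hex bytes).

MEM[0x02,0x1f,0x03] = 82 87 8c

[0] 0x13->0x15 len=2 : 37 9e
[1] 0x03->0x1e len=5 : a1 87 94 82 8c
[2] 0x03->0x17 len=6 : a1 87 94 82 8c df
[3] 0x18->0x0b len=5 : 87 94 82 8c df
[4] 0x0c->0x01 len=7 : 94 82 8c df 01 b4 cc
query mem[0x02]=0x82, mem[0x1f]=0x87, mem[0x03]=0x8c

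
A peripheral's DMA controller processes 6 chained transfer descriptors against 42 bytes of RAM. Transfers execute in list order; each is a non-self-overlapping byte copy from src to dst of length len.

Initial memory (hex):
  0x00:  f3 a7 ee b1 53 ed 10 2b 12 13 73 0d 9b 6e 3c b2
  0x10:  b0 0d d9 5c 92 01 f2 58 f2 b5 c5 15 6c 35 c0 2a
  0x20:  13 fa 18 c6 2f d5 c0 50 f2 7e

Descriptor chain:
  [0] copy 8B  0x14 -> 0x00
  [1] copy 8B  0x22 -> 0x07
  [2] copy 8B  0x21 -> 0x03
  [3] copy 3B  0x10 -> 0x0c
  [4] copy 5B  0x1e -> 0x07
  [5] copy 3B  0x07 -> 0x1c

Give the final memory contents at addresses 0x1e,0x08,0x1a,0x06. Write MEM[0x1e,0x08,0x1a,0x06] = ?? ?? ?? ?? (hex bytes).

[0] 0x14->0x00 len=8 : 92 01 f2 58 f2 b5 c5 15
[1] 0x22->0x07 len=8 : 18 c6 2f d5 c0 50 f2 7e
[2] 0x21->0x03 len=8 : fa 18 c6 2f d5 c0 50 f2
[3] 0x10->0x0c len=3 : b0 0d d9
[4] 0x1e->0x07 len=5 : c0 2a 13 fa 18
[5] 0x07->0x1c len=3 : c0 2a 13
query mem[0x1e]=0x13, mem[0x08]=0x2a, mem[0x1a]=0xc5, mem[0x06]=0x2f

MEM[0x1e,0x08,0x1a,0x06] = 13 2a c5 2f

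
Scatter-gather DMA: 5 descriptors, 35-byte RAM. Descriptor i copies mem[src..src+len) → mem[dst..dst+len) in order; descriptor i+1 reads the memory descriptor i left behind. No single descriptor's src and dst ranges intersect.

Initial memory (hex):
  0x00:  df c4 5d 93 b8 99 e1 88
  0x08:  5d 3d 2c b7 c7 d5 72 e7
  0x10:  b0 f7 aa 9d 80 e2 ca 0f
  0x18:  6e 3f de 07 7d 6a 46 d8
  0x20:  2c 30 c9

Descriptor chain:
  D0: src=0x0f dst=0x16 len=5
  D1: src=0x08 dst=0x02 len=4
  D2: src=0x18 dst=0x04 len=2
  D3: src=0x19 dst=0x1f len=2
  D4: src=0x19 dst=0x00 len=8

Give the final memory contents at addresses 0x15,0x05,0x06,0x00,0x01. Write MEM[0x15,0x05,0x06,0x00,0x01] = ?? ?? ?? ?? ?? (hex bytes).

[0] 0x0f->0x16 len=5 : e7 b0 f7 aa 9d
[1] 0x08->0x02 len=4 : 5d 3d 2c b7
[2] 0x18->0x04 len=2 : f7 aa
[3] 0x19->0x1f len=2 : aa 9d
[4] 0x19->0x00 len=8 : aa 9d 07 7d 6a 46 aa 9d
query mem[0x15]=0xe2, mem[0x05]=0x46, mem[0x06]=0xaa, mem[0x00]=0xaa, mem[0x01]=0x9d

MEM[0x15,0x05,0x06,0x00,0x01] = e2 46 aa aa 9d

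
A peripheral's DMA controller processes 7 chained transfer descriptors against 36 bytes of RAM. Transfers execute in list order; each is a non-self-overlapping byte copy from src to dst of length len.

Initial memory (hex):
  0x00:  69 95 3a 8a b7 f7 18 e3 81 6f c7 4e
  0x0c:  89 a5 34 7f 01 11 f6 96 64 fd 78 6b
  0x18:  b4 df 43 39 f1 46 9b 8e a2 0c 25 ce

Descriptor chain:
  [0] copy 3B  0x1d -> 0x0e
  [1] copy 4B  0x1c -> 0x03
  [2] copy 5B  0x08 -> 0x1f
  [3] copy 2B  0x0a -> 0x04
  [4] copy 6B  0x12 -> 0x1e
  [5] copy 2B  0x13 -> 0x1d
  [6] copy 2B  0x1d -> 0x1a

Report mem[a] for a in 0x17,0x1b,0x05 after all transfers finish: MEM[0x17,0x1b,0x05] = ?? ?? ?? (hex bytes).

[0] 0x1d->0x0e len=3 : 46 9b 8e
[1] 0x1c->0x03 len=4 : f1 46 9b 8e
[2] 0x08->0x1f len=5 : 81 6f c7 4e 89
[3] 0x0a->0x04 len=2 : c7 4e
[4] 0x12->0x1e len=6 : f6 96 64 fd 78 6b
[5] 0x13->0x1d len=2 : 96 64
[6] 0x1d->0x1a len=2 : 96 64
query mem[0x17]=0x6b, mem[0x1b]=0x64, mem[0x05]=0x4e

MEM[0x17,0x1b,0x05] = 6b 64 4e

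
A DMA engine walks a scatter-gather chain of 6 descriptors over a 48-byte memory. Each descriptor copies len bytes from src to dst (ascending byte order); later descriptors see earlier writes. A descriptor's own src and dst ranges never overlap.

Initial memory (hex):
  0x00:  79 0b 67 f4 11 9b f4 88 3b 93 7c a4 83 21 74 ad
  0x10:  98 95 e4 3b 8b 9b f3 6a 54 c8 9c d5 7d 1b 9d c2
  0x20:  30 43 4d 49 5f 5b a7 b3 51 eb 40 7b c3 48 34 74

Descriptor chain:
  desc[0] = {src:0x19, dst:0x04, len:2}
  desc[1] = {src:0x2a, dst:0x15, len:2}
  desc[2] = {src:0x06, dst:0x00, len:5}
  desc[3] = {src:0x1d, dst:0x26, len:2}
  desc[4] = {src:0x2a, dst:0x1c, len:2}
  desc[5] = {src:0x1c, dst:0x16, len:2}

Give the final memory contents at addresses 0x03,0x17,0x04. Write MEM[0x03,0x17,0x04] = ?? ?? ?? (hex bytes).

  after D0: wrote 2B at 0x04 = c89c
  after D1: wrote 2B at 0x15 = 407b
  after D2: wrote 5B at 0x00 = f4883b937c
  after D3: wrote 2B at 0x26 = 1b9d
  after D4: wrote 2B at 0x1c = 407b
  after D5: wrote 2B at 0x16 = 407b
query mem[0x03]=0x93, mem[0x17]=0x7b, mem[0x04]=0x7c

MEM[0x03,0x17,0x04] = 93 7b 7c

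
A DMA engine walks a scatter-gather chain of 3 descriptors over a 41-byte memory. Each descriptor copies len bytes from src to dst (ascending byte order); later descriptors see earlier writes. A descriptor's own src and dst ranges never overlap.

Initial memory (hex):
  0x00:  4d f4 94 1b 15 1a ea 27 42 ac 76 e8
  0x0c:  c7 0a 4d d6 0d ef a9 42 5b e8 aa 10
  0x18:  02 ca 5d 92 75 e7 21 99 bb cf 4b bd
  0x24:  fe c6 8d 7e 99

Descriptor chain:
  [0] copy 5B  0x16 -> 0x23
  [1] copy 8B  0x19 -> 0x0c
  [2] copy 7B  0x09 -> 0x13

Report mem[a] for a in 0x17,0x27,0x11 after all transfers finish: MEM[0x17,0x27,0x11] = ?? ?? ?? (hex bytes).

  after D0: wrote 5B at 0x23 = aa1002ca5d
  after D1: wrote 8B at 0x0c = ca5d9275e72199bb
  after D2: wrote 7B at 0x13 = ac76e8ca5d9275
query mem[0x17]=0x5d, mem[0x27]=0x5d, mem[0x11]=0x21

MEM[0x17,0x27,0x11] = 5d 5d 21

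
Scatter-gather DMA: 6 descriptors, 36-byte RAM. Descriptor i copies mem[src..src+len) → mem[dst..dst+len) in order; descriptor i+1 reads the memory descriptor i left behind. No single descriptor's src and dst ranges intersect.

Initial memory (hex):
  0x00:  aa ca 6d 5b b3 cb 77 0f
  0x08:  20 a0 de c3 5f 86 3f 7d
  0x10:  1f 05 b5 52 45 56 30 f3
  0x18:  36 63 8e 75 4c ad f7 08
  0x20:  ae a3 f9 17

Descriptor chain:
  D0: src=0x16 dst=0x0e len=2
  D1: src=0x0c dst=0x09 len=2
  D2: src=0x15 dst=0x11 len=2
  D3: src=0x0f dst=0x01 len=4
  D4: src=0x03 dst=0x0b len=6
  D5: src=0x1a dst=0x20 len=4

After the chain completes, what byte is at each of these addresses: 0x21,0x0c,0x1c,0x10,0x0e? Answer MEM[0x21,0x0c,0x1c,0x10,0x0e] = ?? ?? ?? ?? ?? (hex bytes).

[0] 0x16->0x0e len=2 : 30 f3
[1] 0x0c->0x09 len=2 : 5f 86
[2] 0x15->0x11 len=2 : 56 30
[3] 0x0f->0x01 len=4 : f3 1f 56 30
[4] 0x03->0x0b len=6 : 56 30 cb 77 0f 20
[5] 0x1a->0x20 len=4 : 8e 75 4c ad
query mem[0x21]=0x75, mem[0x0c]=0x30, mem[0x1c]=0x4c, mem[0x10]=0x20, mem[0x0e]=0x77

MEM[0x21,0x0c,0x1c,0x10,0x0e] = 75 30 4c 20 77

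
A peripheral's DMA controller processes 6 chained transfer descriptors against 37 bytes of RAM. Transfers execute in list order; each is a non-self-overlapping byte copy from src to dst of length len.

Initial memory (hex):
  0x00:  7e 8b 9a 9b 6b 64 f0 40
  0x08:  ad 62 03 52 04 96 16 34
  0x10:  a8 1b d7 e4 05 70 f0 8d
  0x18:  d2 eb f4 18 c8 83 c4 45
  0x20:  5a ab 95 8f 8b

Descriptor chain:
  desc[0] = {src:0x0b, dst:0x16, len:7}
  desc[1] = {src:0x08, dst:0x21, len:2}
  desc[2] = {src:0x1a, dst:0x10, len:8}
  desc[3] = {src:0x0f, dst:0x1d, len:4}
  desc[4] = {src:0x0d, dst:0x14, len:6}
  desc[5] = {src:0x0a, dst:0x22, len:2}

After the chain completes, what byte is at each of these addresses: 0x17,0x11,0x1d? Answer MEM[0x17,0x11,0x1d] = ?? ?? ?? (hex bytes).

MEM[0x17,0x11,0x1d] = 34 a8 34

[0] 0x0b->0x16 len=7 : 52 04 96 16 34 a8 1b
[1] 0x08->0x21 len=2 : ad 62
[2] 0x1a->0x10 len=8 : 34 a8 1b 83 c4 45 5a ad
[3] 0x0f->0x1d len=4 : 34 34 a8 1b
[4] 0x0d->0x14 len=6 : 96 16 34 34 a8 1b
[5] 0x0a->0x22 len=2 : 03 52
query mem[0x17]=0x34, mem[0x11]=0xa8, mem[0x1d]=0x34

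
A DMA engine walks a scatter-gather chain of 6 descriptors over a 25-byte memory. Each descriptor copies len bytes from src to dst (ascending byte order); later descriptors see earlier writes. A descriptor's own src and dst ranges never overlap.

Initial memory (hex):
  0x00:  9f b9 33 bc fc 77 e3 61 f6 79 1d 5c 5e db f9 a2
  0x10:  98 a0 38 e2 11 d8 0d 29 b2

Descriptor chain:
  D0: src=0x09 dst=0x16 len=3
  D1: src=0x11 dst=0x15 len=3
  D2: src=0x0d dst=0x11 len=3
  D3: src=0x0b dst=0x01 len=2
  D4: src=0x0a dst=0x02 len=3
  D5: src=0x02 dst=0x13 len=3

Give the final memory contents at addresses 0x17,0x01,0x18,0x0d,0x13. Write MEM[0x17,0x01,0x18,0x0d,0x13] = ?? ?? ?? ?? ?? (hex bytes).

#0 dst[0x16+3] := {0x79,0x1d,0x5c}
#1 dst[0x15+3] := {0xa0,0x38,0xe2}
#2 dst[0x11+3] := {0xdb,0xf9,0xa2}
#3 dst[0x01+2] := {0x5c,0x5e}
#4 dst[0x02+3] := {0x1d,0x5c,0x5e}
#5 dst[0x13+3] := {0x1d,0x5c,0x5e}
query mem[0x17]=0xe2, mem[0x01]=0x5c, mem[0x18]=0x5c, mem[0x0d]=0xdb, mem[0x13]=0x1d

MEM[0x17,0x01,0x18,0x0d,0x13] = e2 5c 5c db 1d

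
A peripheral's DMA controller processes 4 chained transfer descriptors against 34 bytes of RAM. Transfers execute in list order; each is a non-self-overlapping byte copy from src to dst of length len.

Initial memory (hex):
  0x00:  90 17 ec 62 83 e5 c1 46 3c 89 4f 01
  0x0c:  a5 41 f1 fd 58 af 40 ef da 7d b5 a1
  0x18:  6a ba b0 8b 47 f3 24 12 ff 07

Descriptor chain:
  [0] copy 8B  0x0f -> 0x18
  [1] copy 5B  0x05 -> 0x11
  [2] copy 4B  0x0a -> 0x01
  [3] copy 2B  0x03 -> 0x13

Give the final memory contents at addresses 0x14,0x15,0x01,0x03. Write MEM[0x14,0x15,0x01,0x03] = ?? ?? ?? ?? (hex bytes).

  after D0: wrote 8B at 0x18 = fd58af40efda7db5
  after D1: wrote 5B at 0x11 = e5c1463c89
  after D2: wrote 4B at 0x01 = 4f01a541
  after D3: wrote 2B at 0x13 = a541
query mem[0x14]=0x41, mem[0x15]=0x89, mem[0x01]=0x4f, mem[0x03]=0xa5

MEM[0x14,0x15,0x01,0x03] = 41 89 4f a5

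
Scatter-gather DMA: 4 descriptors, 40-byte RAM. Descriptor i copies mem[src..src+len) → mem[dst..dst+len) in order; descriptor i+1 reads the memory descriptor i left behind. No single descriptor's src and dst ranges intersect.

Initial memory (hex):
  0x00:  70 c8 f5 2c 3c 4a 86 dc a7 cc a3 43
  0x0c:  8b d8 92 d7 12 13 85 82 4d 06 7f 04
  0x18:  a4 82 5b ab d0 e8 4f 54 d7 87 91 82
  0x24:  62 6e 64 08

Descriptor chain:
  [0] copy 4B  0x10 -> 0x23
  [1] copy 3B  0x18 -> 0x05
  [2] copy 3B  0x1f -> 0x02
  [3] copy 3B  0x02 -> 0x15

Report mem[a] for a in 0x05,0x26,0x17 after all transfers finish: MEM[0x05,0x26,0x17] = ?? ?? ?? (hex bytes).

MEM[0x05,0x26,0x17] = a4 82 87

[0] 0x10->0x23 len=4 : 12 13 85 82
[1] 0x18->0x05 len=3 : a4 82 5b
[2] 0x1f->0x02 len=3 : 54 d7 87
[3] 0x02->0x15 len=3 : 54 d7 87
query mem[0x05]=0xa4, mem[0x26]=0x82, mem[0x17]=0x87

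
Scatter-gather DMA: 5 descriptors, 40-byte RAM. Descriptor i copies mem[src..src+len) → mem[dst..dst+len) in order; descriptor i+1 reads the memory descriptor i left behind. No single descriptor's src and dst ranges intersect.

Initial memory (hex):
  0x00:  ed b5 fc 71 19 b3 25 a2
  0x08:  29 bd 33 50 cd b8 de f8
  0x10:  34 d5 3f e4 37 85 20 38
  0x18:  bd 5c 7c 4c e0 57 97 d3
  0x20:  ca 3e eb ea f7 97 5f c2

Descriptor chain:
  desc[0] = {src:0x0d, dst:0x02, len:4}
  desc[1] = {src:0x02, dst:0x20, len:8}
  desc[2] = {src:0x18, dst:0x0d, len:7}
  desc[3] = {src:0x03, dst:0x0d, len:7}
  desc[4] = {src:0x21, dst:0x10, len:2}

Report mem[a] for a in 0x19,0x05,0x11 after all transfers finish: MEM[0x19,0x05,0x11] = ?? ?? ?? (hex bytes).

#0 dst[0x02+4] := {0xb8,0xde,0xf8,0x34}
#1 dst[0x20+8] := {0xb8,0xde,0xf8,0x34,0x25,0xa2,0x29,0xbd}
#2 dst[0x0d+7] := {0xbd,0x5c,0x7c,0x4c,0xe0,0x57,0x97}
#3 dst[0x0d+7] := {0xde,0xf8,0x34,0x25,0xa2,0x29,0xbd}
#4 dst[0x10+2] := {0xde,0xf8}
query mem[0x19]=0x5c, mem[0x05]=0x34, mem[0x11]=0xf8

MEM[0x19,0x05,0x11] = 5c 34 f8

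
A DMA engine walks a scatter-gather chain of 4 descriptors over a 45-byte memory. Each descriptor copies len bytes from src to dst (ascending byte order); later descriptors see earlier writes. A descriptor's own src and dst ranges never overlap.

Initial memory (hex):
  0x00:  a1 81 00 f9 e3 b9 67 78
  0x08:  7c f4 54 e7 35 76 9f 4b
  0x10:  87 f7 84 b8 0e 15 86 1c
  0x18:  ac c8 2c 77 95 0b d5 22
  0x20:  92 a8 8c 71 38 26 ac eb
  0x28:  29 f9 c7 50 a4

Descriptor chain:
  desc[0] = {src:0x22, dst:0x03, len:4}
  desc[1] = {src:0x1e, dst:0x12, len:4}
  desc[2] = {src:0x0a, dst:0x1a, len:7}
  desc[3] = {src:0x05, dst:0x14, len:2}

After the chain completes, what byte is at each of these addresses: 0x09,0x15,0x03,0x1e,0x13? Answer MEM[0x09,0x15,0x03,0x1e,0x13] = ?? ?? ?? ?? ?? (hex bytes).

#0 dst[0x03+4] := {0x8c,0x71,0x38,0x26}
#1 dst[0x12+4] := {0xd5,0x22,0x92,0xa8}
#2 dst[0x1a+7] := {0x54,0xe7,0x35,0x76,0x9f,0x4b,0x87}
#3 dst[0x14+2] := {0x38,0x26}
query mem[0x09]=0xf4, mem[0x15]=0x26, mem[0x03]=0x8c, mem[0x1e]=0x9f, mem[0x13]=0x22

MEM[0x09,0x15,0x03,0x1e,0x13] = f4 26 8c 9f 22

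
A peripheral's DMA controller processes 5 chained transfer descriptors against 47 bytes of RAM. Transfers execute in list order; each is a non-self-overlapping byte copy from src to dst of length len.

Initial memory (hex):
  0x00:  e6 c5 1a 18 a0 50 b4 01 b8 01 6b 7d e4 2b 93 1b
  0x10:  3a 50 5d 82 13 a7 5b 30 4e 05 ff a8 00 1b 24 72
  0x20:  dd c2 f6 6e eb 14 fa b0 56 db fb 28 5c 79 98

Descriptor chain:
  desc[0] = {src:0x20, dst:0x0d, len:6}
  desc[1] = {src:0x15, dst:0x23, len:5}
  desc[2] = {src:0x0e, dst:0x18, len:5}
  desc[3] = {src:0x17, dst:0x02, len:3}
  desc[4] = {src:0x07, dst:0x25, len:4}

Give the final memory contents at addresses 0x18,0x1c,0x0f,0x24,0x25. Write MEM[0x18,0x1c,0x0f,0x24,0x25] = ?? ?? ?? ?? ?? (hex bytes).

MEM[0x18,0x1c,0x0f,0x24,0x25] = c2 14 f6 5b 01

D0: mem[0x0d..0x12] <- [dd c2 f6 6e eb 14]
D1: mem[0x23..0x27] <- [a7 5b 30 4e 05]
D2: mem[0x18..0x1c] <- [c2 f6 6e eb 14]
D3: mem[0x02..0x04] <- [30 c2 f6]
D4: mem[0x25..0x28] <- [01 b8 01 6b]
query mem[0x18]=0xc2, mem[0x1c]=0x14, mem[0x0f]=0xf6, mem[0x24]=0x5b, mem[0x25]=0x01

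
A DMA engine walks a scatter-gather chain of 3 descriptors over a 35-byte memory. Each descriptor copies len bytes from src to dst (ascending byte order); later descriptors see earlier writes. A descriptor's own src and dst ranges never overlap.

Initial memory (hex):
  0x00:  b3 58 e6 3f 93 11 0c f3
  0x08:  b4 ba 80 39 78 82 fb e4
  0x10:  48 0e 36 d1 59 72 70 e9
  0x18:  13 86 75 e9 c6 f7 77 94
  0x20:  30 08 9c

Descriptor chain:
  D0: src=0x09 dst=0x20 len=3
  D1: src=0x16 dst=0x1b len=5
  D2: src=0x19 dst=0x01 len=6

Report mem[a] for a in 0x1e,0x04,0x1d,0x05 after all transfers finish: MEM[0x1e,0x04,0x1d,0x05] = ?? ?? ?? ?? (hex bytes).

D0: mem[0x20..0x22] <- [ba 80 39]
D1: mem[0x1b..0x1f] <- [70 e9 13 86 75]
D2: mem[0x01..0x06] <- [86 75 70 e9 13 86]
query mem[0x1e]=0x86, mem[0x04]=0xe9, mem[0x1d]=0x13, mem[0x05]=0x13

MEM[0x1e,0x04,0x1d,0x05] = 86 e9 13 13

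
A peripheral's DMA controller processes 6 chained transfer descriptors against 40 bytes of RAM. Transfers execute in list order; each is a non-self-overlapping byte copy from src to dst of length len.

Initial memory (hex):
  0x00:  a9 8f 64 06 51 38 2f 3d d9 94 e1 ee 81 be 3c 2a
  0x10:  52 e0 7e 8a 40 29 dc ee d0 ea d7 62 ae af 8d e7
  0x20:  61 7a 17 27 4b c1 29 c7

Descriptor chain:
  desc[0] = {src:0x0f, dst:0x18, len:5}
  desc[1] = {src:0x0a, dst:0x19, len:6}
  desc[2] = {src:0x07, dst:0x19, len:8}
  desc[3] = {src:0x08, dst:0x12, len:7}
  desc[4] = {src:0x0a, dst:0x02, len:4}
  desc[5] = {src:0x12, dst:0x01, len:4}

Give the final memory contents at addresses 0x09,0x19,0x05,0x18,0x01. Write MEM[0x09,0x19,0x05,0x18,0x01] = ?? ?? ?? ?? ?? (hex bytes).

MEM[0x09,0x19,0x05,0x18,0x01] = 94 3d be 3c d9

  after D0: wrote 5B at 0x18 = 2a52e07e8a
  after D1: wrote 6B at 0x19 = e1ee81be3c2a
  after D2: wrote 8B at 0x19 = 3dd994e1ee81be3c
  after D3: wrote 7B at 0x12 = d994e1ee81be3c
  after D4: wrote 4B at 0x02 = e1ee81be
  after D5: wrote 4B at 0x01 = d994e1ee
query mem[0x09]=0x94, mem[0x19]=0x3d, mem[0x05]=0xbe, mem[0x18]=0x3c, mem[0x01]=0xd9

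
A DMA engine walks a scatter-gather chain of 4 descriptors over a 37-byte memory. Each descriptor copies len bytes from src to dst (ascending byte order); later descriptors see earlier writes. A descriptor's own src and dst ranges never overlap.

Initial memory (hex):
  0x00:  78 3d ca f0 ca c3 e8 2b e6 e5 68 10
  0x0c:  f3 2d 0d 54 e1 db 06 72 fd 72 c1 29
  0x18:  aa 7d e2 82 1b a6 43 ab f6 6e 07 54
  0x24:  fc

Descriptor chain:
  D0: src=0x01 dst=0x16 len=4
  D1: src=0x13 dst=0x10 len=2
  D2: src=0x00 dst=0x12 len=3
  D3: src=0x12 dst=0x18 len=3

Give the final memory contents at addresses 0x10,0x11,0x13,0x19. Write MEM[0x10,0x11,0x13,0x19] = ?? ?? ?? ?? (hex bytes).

[0] 0x01->0x16 len=4 : 3d ca f0 ca
[1] 0x13->0x10 len=2 : 72 fd
[2] 0x00->0x12 len=3 : 78 3d ca
[3] 0x12->0x18 len=3 : 78 3d ca
query mem[0x10]=0x72, mem[0x11]=0xfd, mem[0x13]=0x3d, mem[0x19]=0x3d

MEM[0x10,0x11,0x13,0x19] = 72 fd 3d 3d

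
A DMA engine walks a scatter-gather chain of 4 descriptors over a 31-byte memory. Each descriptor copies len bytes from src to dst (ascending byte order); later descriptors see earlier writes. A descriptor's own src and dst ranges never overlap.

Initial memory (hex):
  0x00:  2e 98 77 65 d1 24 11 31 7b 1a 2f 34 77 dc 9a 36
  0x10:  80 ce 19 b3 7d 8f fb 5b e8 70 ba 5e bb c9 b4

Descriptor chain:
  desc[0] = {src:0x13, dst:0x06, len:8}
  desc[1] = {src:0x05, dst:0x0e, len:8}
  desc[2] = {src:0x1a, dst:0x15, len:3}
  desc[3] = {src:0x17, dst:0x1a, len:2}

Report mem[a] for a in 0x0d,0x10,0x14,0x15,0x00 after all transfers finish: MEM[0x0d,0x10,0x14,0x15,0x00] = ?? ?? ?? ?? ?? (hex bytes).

MEM[0x0d,0x10,0x14,0x15,0x00] = ba 7d e8 ba 2e

#0 dst[0x06+8] := {0xb3,0x7d,0x8f,0xfb,0x5b,0xe8,0x70,0xba}
#1 dst[0x0e+8] := {0x24,0xb3,0x7d,0x8f,0xfb,0x5b,0xe8,0x70}
#2 dst[0x15+3] := {0xba,0x5e,0xbb}
#3 dst[0x1a+2] := {0xbb,0xe8}
query mem[0x0d]=0xba, mem[0x10]=0x7d, mem[0x14]=0xe8, mem[0x15]=0xba, mem[0x00]=0x2e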